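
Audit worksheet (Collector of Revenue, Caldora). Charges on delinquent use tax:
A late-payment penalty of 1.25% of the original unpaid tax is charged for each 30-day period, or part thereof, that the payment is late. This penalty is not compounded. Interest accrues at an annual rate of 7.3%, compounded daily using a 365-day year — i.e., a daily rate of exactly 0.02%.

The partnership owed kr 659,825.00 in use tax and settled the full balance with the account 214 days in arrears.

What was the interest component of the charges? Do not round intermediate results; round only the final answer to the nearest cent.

Interest: kr 659,825.00 × ((1 + 0.0002)^214 − 1) = kr 659,825.00 × 0.04372466… = kr 28,850.6248…

kr 28,850.62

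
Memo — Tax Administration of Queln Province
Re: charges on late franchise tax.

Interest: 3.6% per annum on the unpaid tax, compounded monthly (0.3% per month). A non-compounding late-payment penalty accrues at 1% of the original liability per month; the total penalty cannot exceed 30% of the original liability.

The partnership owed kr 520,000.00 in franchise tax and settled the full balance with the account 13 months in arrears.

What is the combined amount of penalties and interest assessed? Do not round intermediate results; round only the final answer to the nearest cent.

kr 88,249.09

Penalty: 13 × 1% × kr 520,000.00 = kr 67,600.00 (below the 30% cap of kr 156,000.00)
Interest: kr 520,000.00 × ((1 + 0.003)^13 − 1) = kr 520,000.00 × 0.0397098… = kr 20,649.0857…
Penalties + interest = kr 67,600.0000 + kr 20,649.0857… = kr 88,249.09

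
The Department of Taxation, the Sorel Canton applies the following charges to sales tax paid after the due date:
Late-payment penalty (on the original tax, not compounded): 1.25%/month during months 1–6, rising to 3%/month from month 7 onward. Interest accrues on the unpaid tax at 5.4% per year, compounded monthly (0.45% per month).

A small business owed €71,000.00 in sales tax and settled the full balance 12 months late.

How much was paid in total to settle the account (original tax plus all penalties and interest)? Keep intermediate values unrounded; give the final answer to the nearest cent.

Penalty, months 1–6: 6 × 1.25% × €71,000.00 = €5,325.00
Penalty, months 7–12: 6 × 3% × €71,000.00 = €12,780.00
Interest: €71,000.00 × ((1 + 0.0045)^12 − 1) = €71,000.00 × 0.0553568… = €3,930.3294…
Total = €71,000.00 + €18,105.0000 + €3,930.3294… = €93,035.33

€93,035.33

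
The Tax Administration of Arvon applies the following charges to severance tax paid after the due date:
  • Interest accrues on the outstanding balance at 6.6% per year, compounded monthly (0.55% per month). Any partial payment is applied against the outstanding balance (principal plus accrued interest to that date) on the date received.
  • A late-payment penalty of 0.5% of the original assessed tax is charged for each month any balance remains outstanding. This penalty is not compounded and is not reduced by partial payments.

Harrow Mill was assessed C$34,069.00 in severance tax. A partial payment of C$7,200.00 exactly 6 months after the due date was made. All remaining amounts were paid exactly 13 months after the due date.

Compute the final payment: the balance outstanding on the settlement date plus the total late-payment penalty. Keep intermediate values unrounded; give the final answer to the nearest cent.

Balance at month 6: C$34,069.0000 × (1 + 0.0055)^6 = C$35,208.8496…
After C$7,200.00 payment: C$35,208.8496… − C$7,200.00 = C$28,008.8496…
Balance at month 13: C$28,008.8496… × (1 + 0.0055)^7 = C$29,105.1470…
Penalty: 13 × 0.5% × C$34,069.00 = C$2,214.49…
Final settlement = outstanding balance + penalty = C$29,105.1470… + C$2,214.49… = C$31,319.63

C$31,319.63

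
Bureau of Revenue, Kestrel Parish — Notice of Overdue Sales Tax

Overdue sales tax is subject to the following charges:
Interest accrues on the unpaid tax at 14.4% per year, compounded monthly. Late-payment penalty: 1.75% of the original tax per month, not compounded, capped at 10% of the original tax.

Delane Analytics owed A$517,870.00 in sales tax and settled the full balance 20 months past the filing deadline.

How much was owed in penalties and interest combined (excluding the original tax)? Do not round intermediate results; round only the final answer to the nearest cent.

Penalty (uncapped): 20 × 1.75% × A$517,870.00 = A$181,254.50; cap = 10% × A$517,870.00 = A$51,787.00 → penalty = A$51,787.00
Interest (14.4%/yr ÷ 12 = 1.2%/month): A$517,870.00 × ((1 + 0.012)^20 − 1) = A$139,531.9732…
Penalties + interest = A$51,787.0000 + A$139,531.9732… = A$191,318.97

A$191,318.97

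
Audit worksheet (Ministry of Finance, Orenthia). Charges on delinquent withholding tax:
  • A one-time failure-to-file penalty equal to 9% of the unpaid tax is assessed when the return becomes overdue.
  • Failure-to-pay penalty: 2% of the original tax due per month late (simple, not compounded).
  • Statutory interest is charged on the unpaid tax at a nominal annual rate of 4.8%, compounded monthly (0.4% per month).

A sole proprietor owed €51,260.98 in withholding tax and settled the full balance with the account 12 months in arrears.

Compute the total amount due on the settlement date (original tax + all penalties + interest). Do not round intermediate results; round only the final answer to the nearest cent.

€70,692.49

Failure-to-file penalty: 9% × €51,260.98 = €4,613.49…
Failure-to-pay penalty = 2% × €51,260.98 × 12 mo = €12,302.64…
Interest: €51,260.98 × ((1 + 0.004)^12 − 1) = €51,260.98 × 0.0490702… = €2,515.3869…
Total = €51,260.98 + €16,916.1234 + €2,515.3869… = €70,692.49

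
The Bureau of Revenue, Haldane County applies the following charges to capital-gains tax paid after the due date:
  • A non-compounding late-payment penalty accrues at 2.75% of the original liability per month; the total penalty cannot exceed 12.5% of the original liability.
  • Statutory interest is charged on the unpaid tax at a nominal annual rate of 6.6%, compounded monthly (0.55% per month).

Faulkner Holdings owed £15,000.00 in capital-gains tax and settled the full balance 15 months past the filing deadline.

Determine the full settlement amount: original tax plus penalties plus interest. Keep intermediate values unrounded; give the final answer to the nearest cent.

£18,161.30

Penalty (uncapped): 15 × 2.75% × £15,000.00 = £6,187.50; cap = 12.5% × £15,000.00 = £1,875.00 → penalty = £1,875.00
Interest: £15,000.00 × ((1 + 0.0055)^15 − 1) = £15,000.00 × 0.0857532… = £1,286.2982…
Total = £15,000.00 + £1,875.0000 + £1,286.2982… = £18,161.30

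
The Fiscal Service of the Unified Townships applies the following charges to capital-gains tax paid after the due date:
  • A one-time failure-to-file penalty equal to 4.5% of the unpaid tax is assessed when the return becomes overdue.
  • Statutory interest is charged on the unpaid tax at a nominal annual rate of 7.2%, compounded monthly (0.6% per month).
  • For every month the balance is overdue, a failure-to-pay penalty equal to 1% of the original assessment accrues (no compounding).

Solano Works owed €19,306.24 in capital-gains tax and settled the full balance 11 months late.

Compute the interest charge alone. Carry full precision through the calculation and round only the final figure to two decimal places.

€1,313.13

Interest: €19,306.24 × ((1 + 0.006)^11 − 1) = €19,306.24 × 0.0680161… = €1,313.1346…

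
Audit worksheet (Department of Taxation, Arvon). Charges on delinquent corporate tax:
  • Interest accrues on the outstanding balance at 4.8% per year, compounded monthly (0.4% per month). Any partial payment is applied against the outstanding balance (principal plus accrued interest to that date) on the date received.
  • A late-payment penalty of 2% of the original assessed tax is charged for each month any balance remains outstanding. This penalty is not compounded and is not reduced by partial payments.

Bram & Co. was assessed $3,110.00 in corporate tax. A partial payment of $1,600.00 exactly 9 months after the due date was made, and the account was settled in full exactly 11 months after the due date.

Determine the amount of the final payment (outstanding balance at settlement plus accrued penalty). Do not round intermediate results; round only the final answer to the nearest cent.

$2,320.98

Balance at month 9: $3,110.0000 × (1 + 0.004)^9 = $3,223.7682…
After $1,600.00 payment: $3,223.7682… − $1,600.00 = $1,623.7682…
Balance at month 11: $1,623.7682… × (1 + 0.004)^2 = $1,636.7843…
Penalty: 11 × 2% × $3,110.00 = $684.20
Final settlement = outstanding balance + penalty = $1,636.7843… + $684.20 = $2,320.98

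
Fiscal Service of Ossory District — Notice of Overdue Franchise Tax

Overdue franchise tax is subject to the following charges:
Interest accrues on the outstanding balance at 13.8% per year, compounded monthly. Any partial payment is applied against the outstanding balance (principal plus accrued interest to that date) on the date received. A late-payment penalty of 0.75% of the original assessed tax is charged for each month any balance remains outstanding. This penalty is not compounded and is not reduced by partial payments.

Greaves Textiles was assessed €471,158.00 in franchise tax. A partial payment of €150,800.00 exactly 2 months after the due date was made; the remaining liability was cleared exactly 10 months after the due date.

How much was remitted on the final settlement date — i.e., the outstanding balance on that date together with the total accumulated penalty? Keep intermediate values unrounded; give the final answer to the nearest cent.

Monthly rate = 13.8% ÷ 12 = 1.15%
Balance at month 2: €471,158.0000 × (1 + 0.0115)^2 = €482,056.9446…
After €150,800.00 payment: €482,056.9446… − €150,800.00 = €331,256.9446…
Balance at month 10: €331,256.9446… × (1 + 0.0115)^8 = €362,987.8502…
Penalty: 10 × 0.75% × €471,158.00 = €35,336.85
Final settlement = outstanding balance + penalty = €362,987.8502… + €35,336.85 = €398,324.70

€398,324.70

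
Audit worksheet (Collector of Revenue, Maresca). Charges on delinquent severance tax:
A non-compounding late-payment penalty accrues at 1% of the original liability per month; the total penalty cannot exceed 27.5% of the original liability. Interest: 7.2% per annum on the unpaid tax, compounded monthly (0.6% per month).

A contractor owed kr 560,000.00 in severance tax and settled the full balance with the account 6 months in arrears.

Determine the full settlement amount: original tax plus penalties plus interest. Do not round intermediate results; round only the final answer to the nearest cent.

Penalty: 6 × 1% × kr 560,000.00 = kr 33,600.00 (below the 27.5% cap of kr 154,000.00)
Interest: kr 560,000.00 × ((1 + 0.006)^6 − 1) = kr 560,000.00 × 0.0365443… = kr 20,464.8301…
Total = kr 560,000.00 + kr 33,600.0000 + kr 20,464.8301… = kr 614,064.83

kr 614,064.83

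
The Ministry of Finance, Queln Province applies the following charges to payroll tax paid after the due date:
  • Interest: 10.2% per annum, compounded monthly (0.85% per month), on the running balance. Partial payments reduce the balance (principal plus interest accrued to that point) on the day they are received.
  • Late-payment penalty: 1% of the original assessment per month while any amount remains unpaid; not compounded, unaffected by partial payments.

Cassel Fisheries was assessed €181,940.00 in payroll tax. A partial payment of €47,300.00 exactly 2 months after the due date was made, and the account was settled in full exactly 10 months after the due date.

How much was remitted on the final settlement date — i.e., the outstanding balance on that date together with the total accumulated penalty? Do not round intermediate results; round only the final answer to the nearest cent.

Balance at month 2: €181,940.0000 × (1 + 0.0085)^2 = €185,046.1252…
After €47,300.00 payment: €185,046.1252… − €47,300.00 = €137,746.1252…
Balance at month 10: €137,746.1252… × (1 + 0.0085)^8 = €147,396.3100…
Penalty: 10 × 1% × €181,940.00 = €18,194.00
Final settlement = outstanding balance + penalty = €147,396.3100… + €18,194.00 = €165,590.31

€165,590.31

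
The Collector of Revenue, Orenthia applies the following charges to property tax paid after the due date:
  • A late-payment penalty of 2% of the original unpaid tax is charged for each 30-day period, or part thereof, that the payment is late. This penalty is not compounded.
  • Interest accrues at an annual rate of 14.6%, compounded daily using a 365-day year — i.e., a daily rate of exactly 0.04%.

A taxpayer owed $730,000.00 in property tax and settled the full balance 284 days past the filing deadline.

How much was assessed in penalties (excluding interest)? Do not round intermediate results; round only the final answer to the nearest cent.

Penalty periods: ⌈284/30⌉ = 10; penalty = 10 × 2% × $730,000.00 = $146,000.00

$146,000.00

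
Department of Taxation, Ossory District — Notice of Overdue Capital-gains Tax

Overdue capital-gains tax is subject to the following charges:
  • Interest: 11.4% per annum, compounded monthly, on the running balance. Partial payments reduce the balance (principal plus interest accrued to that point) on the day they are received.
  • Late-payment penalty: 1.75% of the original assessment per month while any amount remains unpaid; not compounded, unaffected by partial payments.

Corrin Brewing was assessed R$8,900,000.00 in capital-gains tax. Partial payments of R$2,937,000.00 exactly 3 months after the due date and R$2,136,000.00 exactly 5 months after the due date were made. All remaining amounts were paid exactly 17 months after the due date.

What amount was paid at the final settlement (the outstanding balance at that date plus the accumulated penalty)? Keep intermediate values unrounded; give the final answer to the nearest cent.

Monthly rate = 11.4% ÷ 12 = 0.95%
Balance at month 3: R$8,900,000.0000 × (1 + 0.0095)^3 = R$9,156,067.3056…
After R$2,937,000.00 payment: R$9,156,067.3056… − R$2,937,000.00 = R$6,219,067.3056…
Balance at month 5: R$6,219,067.3056… × (1 + 0.0095)^2 = R$6,337,790.8553…
After R$2,136,000.00 payment: R$6,337,790.8553… − R$2,136,000.00 = R$4,201,790.8553…
Balance at month 17: R$4,201,790.8553… × (1 + 0.0095)^12 = R$4,706,632.7335…
Penalty: 17 × 1.75% × R$8,900,000.00 = R$2,647,750.00
Final settlement = outstanding balance + penalty = R$4,706,632.7335… + R$2,647,750.00 = R$7,354,382.73

R$7,354,382.73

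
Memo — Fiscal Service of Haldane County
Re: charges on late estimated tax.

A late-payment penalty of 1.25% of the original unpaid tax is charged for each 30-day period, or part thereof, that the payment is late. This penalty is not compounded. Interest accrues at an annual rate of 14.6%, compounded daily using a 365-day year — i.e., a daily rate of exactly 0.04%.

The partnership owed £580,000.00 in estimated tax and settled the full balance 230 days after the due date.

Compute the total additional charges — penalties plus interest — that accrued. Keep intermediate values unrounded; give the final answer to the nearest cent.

£113,879.90

Penalty periods: ⌈230/30⌉ = 8; penalty = 8 × 1.25% × £580,000.00 = £58,000.00
Interest: £580,000.00 × ((1 + 0.0004)^230 − 1) = £580,000.00 × 0.09634465… = £55,879.8996…
Penalties + interest = £58,000.0000 + £55,879.8996… = £113,879.90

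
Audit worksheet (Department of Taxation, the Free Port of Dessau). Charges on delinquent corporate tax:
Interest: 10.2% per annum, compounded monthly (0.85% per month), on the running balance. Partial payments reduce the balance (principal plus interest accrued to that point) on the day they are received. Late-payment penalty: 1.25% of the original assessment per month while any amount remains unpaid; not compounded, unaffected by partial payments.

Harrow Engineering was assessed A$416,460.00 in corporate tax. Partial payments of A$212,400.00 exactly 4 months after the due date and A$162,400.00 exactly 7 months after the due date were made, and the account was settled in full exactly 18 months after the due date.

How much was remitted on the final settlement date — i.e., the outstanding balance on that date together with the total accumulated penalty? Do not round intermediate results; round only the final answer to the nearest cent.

A$161,333.88

Balance at month 4: A$416,460.0000 × (1 + 0.0085)^4 = A$430,801.2006…
After A$212,400.00 payment: A$430,801.2006… − A$212,400.00 = A$218,401.2006…
Balance at month 7: A$218,401.2006… × (1 + 0.0085)^3 = A$224,017.9038…
After A$162,400.00 payment: A$224,017.9038… − A$162,400.00 = A$61,617.9038…
Balance at month 18: A$61,617.9038… × (1 + 0.0085)^11 = A$67,630.3832…
Penalty: 18 × 1.25% × A$416,460.00 = A$93,703.50
Final settlement = outstanding balance + penalty = A$67,630.3832… + A$93,703.50 = A$161,333.88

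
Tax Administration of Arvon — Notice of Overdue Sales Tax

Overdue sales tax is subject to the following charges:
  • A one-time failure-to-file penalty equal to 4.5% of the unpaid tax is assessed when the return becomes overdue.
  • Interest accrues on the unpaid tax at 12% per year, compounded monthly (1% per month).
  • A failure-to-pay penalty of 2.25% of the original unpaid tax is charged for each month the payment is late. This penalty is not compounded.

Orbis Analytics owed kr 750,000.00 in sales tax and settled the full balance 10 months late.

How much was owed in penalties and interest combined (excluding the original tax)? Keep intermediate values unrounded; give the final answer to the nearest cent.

Failure-to-file penalty: 4.5% × kr 750,000.00 = kr 33,750.00
Failure-to-pay penalty = 2.25% × kr 750,000.00 × 10 mo = kr 168,750.00
Interest: kr 750,000.00 × ((1 + 0.01)^10 − 1) = kr 750,000.00 × 0.1046221… = kr 78,466.5941…
Penalties + interest = kr 202,500.0000 + kr 78,466.5941… = kr 280,966.59

kr 280,966.59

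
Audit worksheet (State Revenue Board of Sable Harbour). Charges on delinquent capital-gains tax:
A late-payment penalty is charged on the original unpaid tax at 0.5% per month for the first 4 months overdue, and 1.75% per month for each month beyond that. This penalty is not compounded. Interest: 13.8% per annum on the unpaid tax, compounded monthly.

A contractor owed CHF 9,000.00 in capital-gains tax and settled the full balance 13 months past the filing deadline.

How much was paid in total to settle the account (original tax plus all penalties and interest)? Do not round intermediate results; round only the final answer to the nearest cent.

CHF 12,039.87

Penalty, months 1–4: 4 × 0.5% × CHF 9,000.00 = CHF 180.00
Penalty, months 5–13: 9 × 1.75% × CHF 9,000.00 = CHF 1,417.50
Interest (13.8%/yr ÷ 12 = 1.15%/month): CHF 9,000.00 × ((1 + 0.0115)^13 − 1) = CHF 1,442.3691…
Total = CHF 9,000.00 + CHF 1,597.5000 + CHF 1,442.3691… = CHF 12,039.87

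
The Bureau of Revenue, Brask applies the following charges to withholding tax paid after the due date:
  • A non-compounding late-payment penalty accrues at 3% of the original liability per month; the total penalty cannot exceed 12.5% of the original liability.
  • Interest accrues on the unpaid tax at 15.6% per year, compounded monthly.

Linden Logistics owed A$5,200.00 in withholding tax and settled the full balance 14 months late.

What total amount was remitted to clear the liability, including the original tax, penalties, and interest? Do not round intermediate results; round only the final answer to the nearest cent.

Penalty (uncapped): 14 × 3% × A$5,200.00 = A$2,184.00; cap = 12.5% × A$5,200.00 = A$650.00 → penalty = A$650.00
Interest (15.6%/yr ÷ 12 = 1.3%/month): A$5,200.00 × ((1 + 0.013)^14 − 1) = A$1,030.6819…
Total = A$5,200.00 + A$650.0000 + A$1,030.6819… = A$6,880.68

A$6,880.68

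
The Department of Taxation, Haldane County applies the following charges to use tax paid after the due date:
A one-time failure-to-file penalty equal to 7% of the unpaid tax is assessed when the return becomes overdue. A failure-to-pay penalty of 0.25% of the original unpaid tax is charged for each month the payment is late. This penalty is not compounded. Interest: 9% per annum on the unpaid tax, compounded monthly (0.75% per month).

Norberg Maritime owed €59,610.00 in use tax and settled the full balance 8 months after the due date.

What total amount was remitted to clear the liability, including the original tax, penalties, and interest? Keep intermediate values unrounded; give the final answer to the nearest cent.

€68,646.81

Failure-to-file penalty: 7% × €59,610.00 = €4,172.70
Failure-to-pay penalty: 8 × 0.25% × €59,610.00 = €1,192.20
Interest: €59,610.00 × ((1 + 0.0075)^8 − 1) = €59,610.00 × 0.0615988… = €3,671.9073…
Total = €59,610.00 + €5,364.9000 + €3,671.9073… = €68,646.81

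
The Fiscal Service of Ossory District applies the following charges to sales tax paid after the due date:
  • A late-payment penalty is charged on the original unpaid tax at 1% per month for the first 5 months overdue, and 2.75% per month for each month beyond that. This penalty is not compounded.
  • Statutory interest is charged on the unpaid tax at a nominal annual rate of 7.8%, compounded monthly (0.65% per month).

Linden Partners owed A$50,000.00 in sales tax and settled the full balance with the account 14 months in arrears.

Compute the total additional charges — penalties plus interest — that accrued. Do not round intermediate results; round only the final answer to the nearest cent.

Penalty, months 1–5: 5 × 1% × A$50,000.00 = A$2,500.00
Penalty, months 6–14: 9 × 2.75% × A$50,000.00 = A$12,375.00
Interest: A$50,000.00 × ((1 + 0.0065)^14 − 1) = A$50,000.00 × 0.0949465… = A$4,747.3262…
Penalties + interest = A$14,875.0000 + A$4,747.3262… = A$19,622.33

A$19,622.33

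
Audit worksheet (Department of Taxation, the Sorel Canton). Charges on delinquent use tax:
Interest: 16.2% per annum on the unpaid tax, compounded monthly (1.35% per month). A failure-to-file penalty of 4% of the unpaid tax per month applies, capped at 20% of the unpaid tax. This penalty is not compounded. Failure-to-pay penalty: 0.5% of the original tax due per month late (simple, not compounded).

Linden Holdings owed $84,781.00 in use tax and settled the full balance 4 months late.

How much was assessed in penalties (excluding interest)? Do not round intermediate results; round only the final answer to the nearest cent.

Failure-to-file: 4 × 4% × $84,781.00 = $13,564.96 (under the 20% cap)
Failure-to-pay penalty = 0.5% × $84,781.00 × 4 mo = $1,695.62
Total penalty = $13,564.96 + $1,695.62 = $15,260.58

$15,260.58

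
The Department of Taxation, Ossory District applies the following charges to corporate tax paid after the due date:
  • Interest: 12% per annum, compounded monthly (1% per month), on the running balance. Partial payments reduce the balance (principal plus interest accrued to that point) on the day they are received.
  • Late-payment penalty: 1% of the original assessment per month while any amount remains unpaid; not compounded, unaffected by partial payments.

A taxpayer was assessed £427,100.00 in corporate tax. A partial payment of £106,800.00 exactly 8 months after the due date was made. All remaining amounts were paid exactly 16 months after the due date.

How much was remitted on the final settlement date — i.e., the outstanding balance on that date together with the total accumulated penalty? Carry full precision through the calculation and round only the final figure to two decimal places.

Balance at month 8: £427,100.0000 × (1 + 0.01)^8 = £462,488.0990…
After £106,800.00 payment: £462,488.0990… − £106,800.00 = £355,688.0990…
Balance at month 16: £355,688.0990… × (1 + 0.01)^8 = £385,159.2431…
Penalty: 16 × 1% × £427,100.00 = £68,336.00
Final settlement = outstanding balance + penalty = £385,159.2431… + £68,336.00 = £453,495.24

£453,495.24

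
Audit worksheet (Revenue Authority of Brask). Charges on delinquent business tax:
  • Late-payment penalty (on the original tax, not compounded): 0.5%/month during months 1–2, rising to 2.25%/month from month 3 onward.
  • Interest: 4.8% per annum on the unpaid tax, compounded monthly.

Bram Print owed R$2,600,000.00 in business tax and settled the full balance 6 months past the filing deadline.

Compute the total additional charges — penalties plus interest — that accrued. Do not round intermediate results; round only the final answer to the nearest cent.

R$323,027.34

Penalty, months 1–2: 2 × 0.5% × R$2,600,000.00 = R$26,000.00
Penalty, months 3–6: 4 × 2.25% × R$2,600,000.00 = R$234,000.00
Interest (4.8%/yr ÷ 12 = 0.4%/month): R$2,600,000.00 × ((1 + 0.004)^6 − 1) = R$63,027.3380…
Penalties + interest = R$260,000.0000 + R$63,027.3380… = R$323,027.34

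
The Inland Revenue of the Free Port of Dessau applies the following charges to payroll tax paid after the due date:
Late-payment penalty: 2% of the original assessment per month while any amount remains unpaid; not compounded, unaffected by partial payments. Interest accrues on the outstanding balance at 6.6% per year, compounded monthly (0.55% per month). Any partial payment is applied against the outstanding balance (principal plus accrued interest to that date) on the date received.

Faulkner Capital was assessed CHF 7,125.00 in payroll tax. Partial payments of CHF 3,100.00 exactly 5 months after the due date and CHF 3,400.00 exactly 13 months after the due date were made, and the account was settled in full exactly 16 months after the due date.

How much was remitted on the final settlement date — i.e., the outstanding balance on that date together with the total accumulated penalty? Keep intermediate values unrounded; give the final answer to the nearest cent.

Balance at month 5: CHF 7,125.0000 × (1 + 0.0055)^5 = CHF 7,323.1047…
After CHF 3,100.00 payment: CHF 7,323.1047… − CHF 3,100.00 = CHF 4,223.1047…
Balance at month 13: CHF 4,223.1047… × (1 + 0.0055)^8 = CHF 4,412.5379…
After CHF 3,400.00 payment: CHF 4,412.5379… − CHF 3,400.00 = CHF 1,012.5379…
Balance at month 16: CHF 1,012.5379… × (1 + 0.0055)^3 = CHF 1,029.3368…
Penalty: 16 × 2% × CHF 7,125.00 = CHF 2,280.00
Final settlement = outstanding balance + penalty = CHF 1,029.3368… + CHF 2,280.00 = CHF 3,309.34

CHF 3,309.34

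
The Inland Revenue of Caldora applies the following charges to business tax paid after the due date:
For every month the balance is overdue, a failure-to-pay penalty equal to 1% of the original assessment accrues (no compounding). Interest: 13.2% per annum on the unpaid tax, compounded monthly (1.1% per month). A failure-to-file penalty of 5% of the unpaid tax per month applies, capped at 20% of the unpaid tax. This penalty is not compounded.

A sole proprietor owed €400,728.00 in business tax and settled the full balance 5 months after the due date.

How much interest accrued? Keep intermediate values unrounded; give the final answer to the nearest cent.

Interest: €400,728.00 × ((1 + 0.011)^5 − 1) = €400,728.00 × 0.0562234… = €22,530.2840…

€22,530.28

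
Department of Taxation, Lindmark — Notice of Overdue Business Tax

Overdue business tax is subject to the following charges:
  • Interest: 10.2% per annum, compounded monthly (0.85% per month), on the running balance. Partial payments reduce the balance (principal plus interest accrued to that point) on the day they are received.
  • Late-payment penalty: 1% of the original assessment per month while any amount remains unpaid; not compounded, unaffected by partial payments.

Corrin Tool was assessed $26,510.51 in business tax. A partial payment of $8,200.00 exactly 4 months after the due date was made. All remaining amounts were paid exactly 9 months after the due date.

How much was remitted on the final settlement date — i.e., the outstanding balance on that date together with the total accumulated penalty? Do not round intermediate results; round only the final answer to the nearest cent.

Balance at month 4: $26,510.5100 × (1 + 0.0085)^4 = $27,423.4249…
After $8,200.00 payment: $27,423.4249… − $8,200.00 = $19,223.4249…
Balance at month 9: $19,223.4249… × (1 + 0.0085)^5 = $20,054.4279…
Penalty: 9 × 1% × $26,510.51 = $2,385.95…
Final settlement = outstanding balance + penalty = $20,054.4279… + $2,385.95… = $22,440.37

$22,440.37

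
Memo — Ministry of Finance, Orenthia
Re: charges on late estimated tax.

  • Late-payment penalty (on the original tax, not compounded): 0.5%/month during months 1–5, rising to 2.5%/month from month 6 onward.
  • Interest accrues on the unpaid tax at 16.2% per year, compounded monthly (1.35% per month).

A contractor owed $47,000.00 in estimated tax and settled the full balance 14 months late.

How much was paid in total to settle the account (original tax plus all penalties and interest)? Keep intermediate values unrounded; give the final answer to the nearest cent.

Penalty, months 1–5: 5 × 0.5% × $47,000.00 = $1,175.00
Penalty, months 6–14: 9 × 2.5% × $47,000.00 = $10,575.00
Interest: $47,000.00 × ((1 + 0.0135)^14 − 1) = $47,000.00 × 0.2065145… = $9,706.1811…
Total = $47,000.00 + $11,750.0000 + $9,706.1811… = $68,456.18

$68,456.18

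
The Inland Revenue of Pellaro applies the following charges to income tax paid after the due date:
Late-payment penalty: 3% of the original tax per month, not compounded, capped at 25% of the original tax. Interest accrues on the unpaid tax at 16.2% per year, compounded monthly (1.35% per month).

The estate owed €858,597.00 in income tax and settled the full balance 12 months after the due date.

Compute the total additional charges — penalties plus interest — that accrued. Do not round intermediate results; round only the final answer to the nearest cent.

€364,548.77

Penalty (uncapped): 12 × 3% × €858,597.00 = €309,094.92; cap = 25% × €858,597.00 = €214,649.25 → penalty = €214,649.25
Interest: €858,597.00 × ((1 + 0.0135)^12 − 1) = €858,597.00 × 0.1745866… = €149,899.5179…
Penalties + interest = €214,649.2500 + €149,899.5179… = €364,548.77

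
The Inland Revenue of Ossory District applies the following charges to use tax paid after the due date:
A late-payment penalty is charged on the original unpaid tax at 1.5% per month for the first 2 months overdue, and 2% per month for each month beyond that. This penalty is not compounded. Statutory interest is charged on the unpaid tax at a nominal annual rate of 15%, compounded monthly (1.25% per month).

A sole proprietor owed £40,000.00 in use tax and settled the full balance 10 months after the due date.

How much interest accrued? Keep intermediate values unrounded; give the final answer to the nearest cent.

Interest: £40,000.00 × ((1 + 0.0125)^10 − 1) = £40,000.00 × 0.1322708… = £5,290.8332…

£5,290.83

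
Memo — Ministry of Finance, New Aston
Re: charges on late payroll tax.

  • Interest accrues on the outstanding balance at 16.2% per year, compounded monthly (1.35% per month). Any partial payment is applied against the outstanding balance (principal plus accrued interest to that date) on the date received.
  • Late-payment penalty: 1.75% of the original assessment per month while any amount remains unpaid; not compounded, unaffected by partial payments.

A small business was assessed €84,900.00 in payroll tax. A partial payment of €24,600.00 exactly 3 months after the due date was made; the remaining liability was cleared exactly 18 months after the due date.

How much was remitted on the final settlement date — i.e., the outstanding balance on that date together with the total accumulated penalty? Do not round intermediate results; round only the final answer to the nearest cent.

€104,740.05

Balance at month 3: €84,900.0000 × (1 + 0.0135)^3 = €88,385.0780…
After €24,600.00 payment: €88,385.0780… − €24,600.00 = €63,785.0780…
Balance at month 18: €63,785.0780… × (1 + 0.0135)^15 = €77,996.5487…
Penalty: 18 × 1.75% × €84,900.00 = €26,743.50
Final settlement = outstanding balance + penalty = €77,996.5487… + €26,743.50 = €104,740.05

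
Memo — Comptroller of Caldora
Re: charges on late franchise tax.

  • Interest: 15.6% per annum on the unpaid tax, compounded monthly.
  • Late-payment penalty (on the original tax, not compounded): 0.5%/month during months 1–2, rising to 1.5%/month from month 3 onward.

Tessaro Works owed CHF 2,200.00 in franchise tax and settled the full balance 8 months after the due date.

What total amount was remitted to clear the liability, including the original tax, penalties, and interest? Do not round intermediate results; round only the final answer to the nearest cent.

Penalty, months 1–2: 2 × 0.5% × CHF 2,200.00 = CHF 22.00
Penalty, months 3–8: 6 × 1.5% × CHF 2,200.00 = CHF 198.00
Interest (15.6%/yr ÷ 12 = 1.3%/month): CHF 2,200.00 × ((1 + 0.013)^8 − 1) = CHF 239.4855…
Total = CHF 2,200.00 + CHF 220.0000 + CHF 239.4855… = CHF 2,659.49

CHF 2,659.49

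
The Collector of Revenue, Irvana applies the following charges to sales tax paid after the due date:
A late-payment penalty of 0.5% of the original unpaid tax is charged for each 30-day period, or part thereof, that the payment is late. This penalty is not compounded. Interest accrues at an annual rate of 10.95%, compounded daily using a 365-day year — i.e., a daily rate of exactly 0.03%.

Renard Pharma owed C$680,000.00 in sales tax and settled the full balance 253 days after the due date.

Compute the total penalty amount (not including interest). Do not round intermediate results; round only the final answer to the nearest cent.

Penalty periods: ⌈253/30⌉ = 9; penalty = 9 × 0.5% × C$680,000.00 = C$30,600.00

C$30,600.00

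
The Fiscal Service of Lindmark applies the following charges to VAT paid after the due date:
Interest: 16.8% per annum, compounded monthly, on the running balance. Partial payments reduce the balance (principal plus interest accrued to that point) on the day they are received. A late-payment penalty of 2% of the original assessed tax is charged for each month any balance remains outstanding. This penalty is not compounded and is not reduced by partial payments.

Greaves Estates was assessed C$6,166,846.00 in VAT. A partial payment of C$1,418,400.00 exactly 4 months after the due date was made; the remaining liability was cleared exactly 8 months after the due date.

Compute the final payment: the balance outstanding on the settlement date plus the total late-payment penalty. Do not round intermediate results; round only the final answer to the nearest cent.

Monthly rate = 16.8% ÷ 12 = 1.4%
Balance at month 4: C$6,166,846.0000 × (1 + 0.014)^4 = C$6,519,509.5111…
After C$1,418,400.00 payment: C$6,519,509.5111… − C$1,418,400.00 = C$5,101,109.5111…
Balance at month 8: C$5,101,109.5111… × (1 + 0.014)^4 = C$5,392,826.7343…
Penalty: 8 × 2% × C$6,166,846.00 = C$986,695.36
Final settlement = outstanding balance + penalty = C$5,392,826.7343… + C$986,695.36 = C$6,379,522.09

C$6,379,522.09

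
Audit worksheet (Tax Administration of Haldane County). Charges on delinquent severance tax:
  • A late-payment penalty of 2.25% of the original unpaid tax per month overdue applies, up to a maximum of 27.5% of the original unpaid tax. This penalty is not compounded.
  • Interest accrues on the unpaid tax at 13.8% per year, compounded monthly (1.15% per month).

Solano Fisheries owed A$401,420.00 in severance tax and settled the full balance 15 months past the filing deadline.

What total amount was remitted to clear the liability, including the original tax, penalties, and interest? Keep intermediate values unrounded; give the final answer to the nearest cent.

A$586,917.28

Penalty (uncapped): 15 × 2.25% × A$401,420.00 = A$135,479.25; cap = 27.5% × A$401,420.00 = A$110,390.50 → penalty = A$110,390.50
Interest: A$401,420.00 × ((1 + 0.0115)^15 − 1) = A$401,420.00 × 0.1871027… = A$75,106.7810…
Total = A$401,420.00 + A$110,390.5000 + A$75,106.7810… = A$586,917.28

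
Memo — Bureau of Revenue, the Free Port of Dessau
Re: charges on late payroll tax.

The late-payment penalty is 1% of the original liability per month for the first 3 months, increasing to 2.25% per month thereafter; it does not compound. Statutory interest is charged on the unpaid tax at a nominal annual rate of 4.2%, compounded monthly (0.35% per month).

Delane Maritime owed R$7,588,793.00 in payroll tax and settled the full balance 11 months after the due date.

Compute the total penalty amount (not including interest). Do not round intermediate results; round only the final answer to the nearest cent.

Penalty, months 1–3: 3 × 1% × R$7,588,793.00 = R$227,663.79
Penalty, months 4–11: 8 × 2.25% × R$7,588,793.00 = R$1,365,982.74
Total penalty = R$227,663.79 + R$1,365,982.74 = R$1,593,646.53

R$1,593,646.53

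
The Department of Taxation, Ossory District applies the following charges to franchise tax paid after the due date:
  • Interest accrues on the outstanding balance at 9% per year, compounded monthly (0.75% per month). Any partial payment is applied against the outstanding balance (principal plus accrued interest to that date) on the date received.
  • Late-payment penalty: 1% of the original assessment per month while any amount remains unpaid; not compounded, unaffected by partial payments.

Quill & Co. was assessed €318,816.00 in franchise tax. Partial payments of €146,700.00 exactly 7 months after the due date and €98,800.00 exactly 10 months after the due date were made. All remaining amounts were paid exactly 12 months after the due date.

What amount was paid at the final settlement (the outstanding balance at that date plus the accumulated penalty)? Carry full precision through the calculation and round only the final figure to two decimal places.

Balance at month 7: €318,816.0000 × (1 + 0.0075)^7 = €335,935.1844…
After €146,700.00 payment: €335,935.1844… − €146,700.00 = €189,235.1844…
Balance at month 10: €189,235.1844… × (1 + 0.0075)^3 = €193,524.9893…
After €98,800.00 payment: €193,524.9893… − €98,800.00 = €94,724.9893…
Balance at month 12: €94,724.9893… × (1 + 0.0075)^2 = €96,151.1924…
Penalty: 12 × 1% × €318,816.00 = €38,257.92
Final settlement = outstanding balance + penalty = €96,151.1924… + €38,257.92 = €134,409.11

€134,409.11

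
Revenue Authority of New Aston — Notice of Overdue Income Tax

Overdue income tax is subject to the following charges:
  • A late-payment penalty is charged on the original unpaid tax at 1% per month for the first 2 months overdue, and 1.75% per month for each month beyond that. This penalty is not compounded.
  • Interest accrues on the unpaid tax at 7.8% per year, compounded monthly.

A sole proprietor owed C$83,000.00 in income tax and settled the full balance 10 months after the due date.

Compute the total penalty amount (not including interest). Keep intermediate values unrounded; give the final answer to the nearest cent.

Penalty, months 1–2: 2 × 1% × C$83,000.00 = C$1,660.00
Penalty, months 3–10: 8 × 1.75% × C$83,000.00 = C$11,620.00
Total penalty = C$1,660.00 + C$11,620.00 = C$13,280.00

C$13,280.00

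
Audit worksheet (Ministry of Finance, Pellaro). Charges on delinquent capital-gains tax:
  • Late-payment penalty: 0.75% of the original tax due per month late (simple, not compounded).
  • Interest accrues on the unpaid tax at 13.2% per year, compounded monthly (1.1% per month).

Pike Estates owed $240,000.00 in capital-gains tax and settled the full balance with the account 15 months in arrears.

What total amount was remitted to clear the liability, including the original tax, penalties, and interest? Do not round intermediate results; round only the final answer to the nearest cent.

Late-payment penalty: 15 × 0.75% × $240,000.00 = $27,000.00
Interest: $240,000.00 × ((1 + 0.011)^15 − 1) = $240,000.00 × 0.1783311… = $42,799.4598…
Total = $240,000.00 + $27,000.0000 + $42,799.4598… = $309,799.46

$309,799.46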